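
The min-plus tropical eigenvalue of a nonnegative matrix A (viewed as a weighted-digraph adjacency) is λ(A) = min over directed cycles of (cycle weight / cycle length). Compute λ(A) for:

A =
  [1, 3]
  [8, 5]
λ(A) = 1

Enumerate directed cycles and compute their means (weight / length). Sample:
  cycle 0 → 0: weight = 1, length = 1, mean = 1/1 ≈ 1.000
  cycle 1 → 1: weight = 5, length = 1, mean = 5/1 ≈ 5.000
  cycle 0 → 1 → 0: weight = 11, length = 2, mean = 11/2 ≈ 5.500
  cycle 1 → 0 → 1: weight = 11, length = 2, mean = 11/2 ≈ 5.500
Minimum mean = 1.000, attained e.g. along the cycle 0 → 0 with weight 1 and length 1. So λ(A) = 1/1 = 1.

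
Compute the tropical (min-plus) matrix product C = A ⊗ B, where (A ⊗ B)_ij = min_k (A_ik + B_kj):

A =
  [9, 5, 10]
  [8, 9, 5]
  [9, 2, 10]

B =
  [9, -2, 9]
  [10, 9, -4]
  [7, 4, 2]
A ⊗ B =
  [15, 7, 1]
  [12, 6, 5]
  [12, 7, -2]

Apply the min-plus product entry-by-entry:
  C[0][0] = min over k of (A[0][0] + B[0][0] = 9 + 9 = 18, A[0][1] + B[1][0] = 5 + 10 = 15, A[0][2] + B[2][0] = 10 + 7 = 17) = 15 (attained at k = 1)
  C[0][1] = min over k of (A[0][0] + B[0][1] = 9 + -2 = 7, A[0][1] + B[1][1] = 5 + 9 = 14, A[0][2] + B[2][1] = 10 + 4 = 14) = 7 (attained at k = 0)
  C[0][2] = min over k of (A[0][0] + B[0][2] = 9 + 9 = 18, A[0][1] + B[1][2] = 5 + -4 = 1, A[0][2] + B[2][2] = 10 + 2 = 12) = 1 (attained at k = 1)
  C[1][0] = min over k of (A[1][0] + B[0][0] = 8 + 9 = 17, A[1][1] + B[1][0] = 9 + 10 = 19, A[1][2] + B[2][0] = 5 + 7 = 12) = 12 (attained at k = 2)
  C[1][1] = min over k of (A[1][0] + B[0][1] = 8 + -2 = 6, A[1][1] + B[1][1] = 9 + 9 = 18, A[1][2] + B[2][1] = 5 + 4 = 9) = 6 (attained at k = 0)
  C[1][2] = min over k of (A[1][0] + B[0][2] = 8 + 9 = 17, A[1][1] + B[1][2] = 9 + -4 = 5, A[1][2] + B[2][2] = 5 + 2 = 7) = 5 (attained at k = 1)
  C[2][0] = min over k of (A[2][0] + B[0][0] = 9 + 9 = 18, A[2][1] + B[1][0] = 2 + 10 = 12, A[2][2] + B[2][0] = 10 + 7 = 17) = 12 (attained at k = 1)
  C[2][1] = min over k of (A[2][0] + B[0][1] = 9 + -2 = 7, A[2][1] + B[1][1] = 2 + 9 = 11, A[2][2] + B[2][1] = 10 + 4 = 14) = 7 (attained at k = 0)
  C[2][2] = min over k of (A[2][0] + B[0][2] = 9 + 9 = 18, A[2][1] + B[1][2] = 2 + -4 = -2, A[2][2] + B[2][2] = 10 + 2 = 12) = -2 (attained at k = 1)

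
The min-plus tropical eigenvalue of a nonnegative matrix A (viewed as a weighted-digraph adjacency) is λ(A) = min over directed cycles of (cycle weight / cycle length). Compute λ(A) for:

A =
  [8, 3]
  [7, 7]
λ(A) = 5

Enumerate directed cycles and compute their means (weight / length). Sample:
  cycle 0 → 0: weight = 8, length = 1, mean = 8/1 ≈ 8.000
  cycle 1 → 1: weight = 7, length = 1, mean = 7/1 ≈ 7.000
  cycle 0 → 1 → 0: weight = 10, length = 2, mean = 10/2 ≈ 5.000
  cycle 1 → 0 → 1: weight = 10, length = 2, mean = 10/2 ≈ 5.000
Minimum mean = 5.000, attained e.g. along the cycle 0 → 1 → 0 with weight 10 and length 2. So λ(A) = 10/2 = 5.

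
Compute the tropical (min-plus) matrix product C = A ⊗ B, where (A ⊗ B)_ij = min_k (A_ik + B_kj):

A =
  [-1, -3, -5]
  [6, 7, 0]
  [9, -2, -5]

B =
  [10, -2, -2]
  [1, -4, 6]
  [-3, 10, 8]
A ⊗ B =
  [-8, -7, -3]
  [-3, 3, 4]
  [-8, -6, 3]

Apply the min-plus product entry-by-entry:
  C[0][0] = min over k of (A[0][0] + B[0][0] = -1 + 10 = 9, A[0][1] + B[1][0] = -3 + 1 = -2, A[0][2] + B[2][0] = -5 + -3 = -8) = -8 (attained at k = 2)
  C[0][1] = min over k of (A[0][0] + B[0][1] = -1 + -2 = -3, A[0][1] + B[1][1] = -3 + -4 = -7, A[0][2] + B[2][1] = -5 + 10 = 5) = -7 (attained at k = 1)
  C[0][2] = min over k of (A[0][0] + B[0][2] = -1 + -2 = -3, A[0][1] + B[1][2] = -3 + 6 = 3, A[0][2] + B[2][2] = -5 + 8 = 3) = -3 (attained at k = 0)
  C[1][0] = min over k of (A[1][0] + B[0][0] = 6 + 10 = 16, A[1][1] + B[1][0] = 7 + 1 = 8, A[1][2] + B[2][0] = 0 + -3 = -3) = -3 (attained at k = 2)
  C[1][1] = min over k of (A[1][0] + B[0][1] = 6 + -2 = 4, A[1][1] + B[1][1] = 7 + -4 = 3, A[1][2] + B[2][1] = 0 + 10 = 10) = 3 (attained at k = 1)
  C[1][2] = min over k of (A[1][0] + B[0][2] = 6 + -2 = 4, A[1][1] + B[1][2] = 7 + 6 = 13, A[1][2] + B[2][2] = 0 + 8 = 8) = 4 (attained at k = 0)
  C[2][0] = min over k of (A[2][0] + B[0][0] = 9 + 10 = 19, A[2][1] + B[1][0] = -2 + 1 = -1, A[2][2] + B[2][0] = -5 + -3 = -8) = -8 (attained at k = 2)
  C[2][1] = min over k of (A[2][0] + B[0][1] = 9 + -2 = 7, A[2][1] + B[1][1] = -2 + -4 = -6, A[2][2] + B[2][1] = -5 + 10 = 5) = -6 (attained at k = 1)
  C[2][2] = min over k of (A[2][0] + B[0][2] = 9 + -2 = 7, A[2][1] + B[1][2] = -2 + 6 = 4, A[2][2] + B[2][2] = -5 + 8 = 3) = 3 (attained at k = 2)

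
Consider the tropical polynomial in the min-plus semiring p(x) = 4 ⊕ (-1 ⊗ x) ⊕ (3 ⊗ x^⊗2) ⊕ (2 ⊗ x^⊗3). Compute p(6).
p(6) = 4

A tropical monomial a ⊗ x^⊗i evaluates to a + i · x. Evaluating each term at x = 6:
  Term 0 contributes 4 + 0 · 6 = 4
  Term 1 contributes -1 + 1 · 6 = 5
  Term 2 contributes 3 + 2 · 6 = 15
  Term 3 contributes 2 + 3 · 6 = 20
p(6) = ⊕ of these = min[4, 5, 15, 20] = 4.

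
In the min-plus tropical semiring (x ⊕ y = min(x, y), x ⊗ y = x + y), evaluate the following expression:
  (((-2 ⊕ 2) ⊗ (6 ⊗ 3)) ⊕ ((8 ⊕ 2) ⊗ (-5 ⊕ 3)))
(((-2 ⊕ 2) ⊗ (6 ⊗ 3)) ⊕ ((8 ⊕ 2) ⊗ (-5 ⊕ 3))) = -3

Expand innermost to outermost. Recall ⊕ takes the minimum of its arguments and ⊗ takes their sum. Working out the expression (((-2 ⊕ 2) ⊗ (6 ⊗ 3)) ⊕ ((8 ⊕ 2) ⊗ (-5 ⊕ 3))) gives -3.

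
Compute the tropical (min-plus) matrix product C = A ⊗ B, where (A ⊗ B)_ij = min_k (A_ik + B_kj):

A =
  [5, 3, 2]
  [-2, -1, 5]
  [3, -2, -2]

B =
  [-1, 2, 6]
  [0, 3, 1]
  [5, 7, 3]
A ⊗ B =
  [3, 6, 4]
  [-3, 0, 0]
  [-2, 1, -1]

Apply the min-plus product entry-by-entry:
  C[0][0] = min over k of (A[0][0] + B[0][0] = 5 + -1 = 4, A[0][1] + B[1][0] = 3 + 0 = 3, A[0][2] + B[2][0] = 2 + 5 = 7) = 3 (attained at k = 1)
  C[0][1] = min over k of (A[0][0] + B[0][1] = 5 + 2 = 7, A[0][1] + B[1][1] = 3 + 3 = 6, A[0][2] + B[2][1] = 2 + 7 = 9) = 6 (attained at k = 1)
  C[0][2] = min over k of (A[0][0] + B[0][2] = 5 + 6 = 11, A[0][1] + B[1][2] = 3 + 1 = 4, A[0][2] + B[2][2] = 2 + 3 = 5) = 4 (attained at k = 1)
  C[1][0] = min over k of (A[1][0] + B[0][0] = -2 + -1 = -3, A[1][1] + B[1][0] = -1 + 0 = -1, A[1][2] + B[2][0] = 5 + 5 = 10) = -3 (attained at k = 0)
  C[1][1] = min over k of (A[1][0] + B[0][1] = -2 + 2 = 0, A[1][1] + B[1][1] = -1 + 3 = 2, A[1][2] + B[2][1] = 5 + 7 = 12) = 0 (attained at k = 0)
  C[1][2] = min over k of (A[1][0] + B[0][2] = -2 + 6 = 4, A[1][1] + B[1][2] = -1 + 1 = 0, A[1][2] + B[2][2] = 5 + 3 = 8) = 0 (attained at k = 1)
  C[2][0] = min over k of (A[2][0] + B[0][0] = 3 + -1 = 2, A[2][1] + B[1][0] = -2 + 0 = -2, A[2][2] + B[2][0] = -2 + 5 = 3) = -2 (attained at k = 1)
  C[2][1] = min over k of (A[2][0] + B[0][1] = 3 + 2 = 5, A[2][1] + B[1][1] = -2 + 3 = 1, A[2][2] + B[2][1] = -2 + 7 = 5) = 1 (attained at k = 1)
  C[2][2] = min over k of (A[2][0] + B[0][2] = 3 + 6 = 9, A[2][1] + B[1][2] = -2 + 1 = -1, A[2][2] + B[2][2] = -2 + 3 = 1) = -1 (attained at k = 1)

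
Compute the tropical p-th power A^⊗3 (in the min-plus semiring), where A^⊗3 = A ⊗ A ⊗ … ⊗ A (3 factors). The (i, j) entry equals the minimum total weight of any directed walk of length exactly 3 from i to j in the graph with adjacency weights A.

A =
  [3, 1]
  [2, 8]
A^⊗3 =
  [6, 4]
  [5, 6]

Each entry (A^⊗3)_ij equals the minimum over all length-3 walks i = v_0 → v_1 → … → v_3 = j of Σ_t A[v_t][v_{t+1}]. For example, for (i, j) = (0, 1) we minimise over 4 possible intermediate vertex sequences; the minimum is 4, attained along the walk 0 → 1 → 0 → 1.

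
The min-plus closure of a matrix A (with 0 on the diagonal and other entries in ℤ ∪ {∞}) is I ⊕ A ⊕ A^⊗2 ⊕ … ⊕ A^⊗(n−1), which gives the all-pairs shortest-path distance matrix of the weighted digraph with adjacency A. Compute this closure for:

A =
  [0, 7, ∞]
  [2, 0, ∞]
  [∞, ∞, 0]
Closure =
  [0, 7, ∞]
  [2, 0, ∞]
  [∞, ∞, 0]

This is the Floyd-Warshall all-pairs shortest-path computation. For each intermediate vertex k = 0, 1, …, 2, update dist[i][j] ← min(dist[i][j], dist[i][k] + dist[k][j]). The final matrix gives, for each (i, j), the minimum total weight of any directed path from i to j (possibly empty when i = j).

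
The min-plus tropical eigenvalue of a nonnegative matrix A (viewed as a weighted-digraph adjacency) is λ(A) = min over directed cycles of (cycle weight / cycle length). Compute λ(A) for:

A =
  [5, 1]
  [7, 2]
λ(A) = 2

Enumerate directed cycles and compute their means (weight / length). Sample:
  cycle 0 → 0: weight = 5, length = 1, mean = 5/1 ≈ 5.000
  cycle 1 → 1: weight = 2, length = 1, mean = 2/1 ≈ 2.000
  cycle 0 → 1 → 0: weight = 8, length = 2, mean = 8/2 ≈ 4.000
  cycle 1 → 0 → 1: weight = 8, length = 2, mean = 8/2 ≈ 4.000
Minimum mean = 2.000, attained e.g. along the cycle 1 → 1 with weight 2 and length 1. So λ(A) = 2/1 = 2.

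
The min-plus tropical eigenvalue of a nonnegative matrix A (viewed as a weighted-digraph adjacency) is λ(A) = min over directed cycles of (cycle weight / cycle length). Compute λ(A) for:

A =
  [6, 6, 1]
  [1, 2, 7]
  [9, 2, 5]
λ(A) = 4/3

Enumerate directed cycles and compute their means (weight / length). Sample:
  cycle 0 → 0: weight = 6, length = 1, mean = 6/1 ≈ 6.000
  cycle 1 → 1: weight = 2, length = 1, mean = 2/1 ≈ 2.000
  cycle 2 → 2: weight = 5, length = 1, mean = 5/1 ≈ 5.000
  cycle 0 → 1 → 0: weight = 7, length = 2, mean = 7/2 ≈ 3.500
  cycle 0 → 2 → 0: weight = 10, length = 2, mean = 10/2 ≈ 5.000
  cycle 1 → 0 → 1: weight = 7, length = 2, mean = 7/2 ≈ 3.500
Minimum mean = 1.333, attained e.g. along the cycle 0 → 2 → 1 → 0 with weight 4 and length 3. So λ(A) = 4/3 = 4/3.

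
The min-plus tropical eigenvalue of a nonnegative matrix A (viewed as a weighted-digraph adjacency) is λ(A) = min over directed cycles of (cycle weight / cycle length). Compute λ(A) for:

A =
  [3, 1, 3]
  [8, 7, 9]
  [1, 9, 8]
λ(A) = 2

Enumerate directed cycles and compute their means (weight / length). Sample:
  cycle 0 → 0: weight = 3, length = 1, mean = 3/1 ≈ 3.000
  cycle 1 → 1: weight = 7, length = 1, mean = 7/1 ≈ 7.000
  cycle 2 → 2: weight = 8, length = 1, mean = 8/1 ≈ 8.000
  cycle 0 → 1 → 0: weight = 9, length = 2, mean = 9/2 ≈ 4.500
  cycle 0 → 2 → 0: weight = 4, length = 2, mean = 4/2 ≈ 2.000
  cycle 1 → 0 → 1: weight = 9, length = 2, mean = 9/2 ≈ 4.500
Minimum mean = 2.000, attained e.g. along the cycle 0 → 2 → 0 with weight 4 and length 2. So λ(A) = 4/2 = 2.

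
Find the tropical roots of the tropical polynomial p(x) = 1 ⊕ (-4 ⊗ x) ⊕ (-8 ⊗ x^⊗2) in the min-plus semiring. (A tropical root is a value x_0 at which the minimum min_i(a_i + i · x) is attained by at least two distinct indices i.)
Roots: {4, 5}

Each tropical root is a break point of the lower envelope of the lines y = a_i + i · x (there are 3 lines, with slopes 0, 1, ..., 2). Only the lines that attain the minimum somewhere contribute to roots; other lines are dominated. Here the surviving (envelope) indices are i = 2, i = 1, i = 0.
Intersections between consecutive envelope lines give the roots: for adjacent envelope indices i < j the intersection is x = (a_i − a_j) / (j − i). Reading off the sorted break points: {4, 5}.
Verification: at each break x_0, at least two indices attain the minimum of min_i(a_i + i · x_0).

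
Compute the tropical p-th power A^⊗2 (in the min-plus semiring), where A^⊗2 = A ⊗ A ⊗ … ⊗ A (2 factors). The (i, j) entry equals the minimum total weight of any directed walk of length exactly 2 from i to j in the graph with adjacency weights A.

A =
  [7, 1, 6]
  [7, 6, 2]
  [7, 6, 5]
A^⊗2 =
  [8, 7, 3]
  [9, 8, 7]
  [12, 8, 8]

Each entry (A^⊗2)_ij equals the minimum over all length-2 walks i = v_0 → v_1 → … → v_2 = j of Σ_t A[v_t][v_{t+1}]. For example, for (i, j) = (0, 2) we minimise over 3 possible intermediate vertex sequences; the minimum is 3, attained along the walk 0 → 1 → 2.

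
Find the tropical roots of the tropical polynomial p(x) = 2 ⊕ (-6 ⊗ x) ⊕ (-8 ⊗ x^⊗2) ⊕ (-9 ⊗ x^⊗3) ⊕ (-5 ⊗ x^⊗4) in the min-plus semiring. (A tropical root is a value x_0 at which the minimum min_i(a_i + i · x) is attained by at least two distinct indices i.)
Roots: {-4, 1, 2, 8}

Each tropical root is a break point of the lower envelope of the lines y = a_i + i · x (there are 5 lines, with slopes 0, 1, ..., 4). Only the lines that attain the minimum somewhere contribute to roots; other lines are dominated. Here the surviving (envelope) indices are i = 4, i = 3, i = 2, i = 1, i = 0.
Intersections between consecutive envelope lines give the roots: for adjacent envelope indices i < j the intersection is x = (a_i − a_j) / (j − i). Reading off the sorted break points: {-4, 1, 2, 8}.
Verification: at each break x_0, at least two indices attain the minimum of min_i(a_i + i · x_0).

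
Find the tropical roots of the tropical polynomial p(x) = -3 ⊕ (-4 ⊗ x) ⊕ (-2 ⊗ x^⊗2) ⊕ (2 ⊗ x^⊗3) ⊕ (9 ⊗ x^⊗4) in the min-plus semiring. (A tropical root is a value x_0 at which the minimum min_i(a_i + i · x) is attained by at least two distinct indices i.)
Roots: {-7, -4, -2, 1}

Each tropical root is a break point of the lower envelope of the lines y = a_i + i · x (there are 5 lines, with slopes 0, 1, ..., 4). Only the lines that attain the minimum somewhere contribute to roots; other lines are dominated. Here the surviving (envelope) indices are i = 4, i = 3, i = 2, i = 1, i = 0.
Intersections between consecutive envelope lines give the roots: for adjacent envelope indices i < j the intersection is x = (a_i − a_j) / (j − i). Reading off the sorted break points: {-7, -4, -2, 1}.
Verification: at each break x_0, at least two indices attain the minimum of min_i(a_i + i · x_0).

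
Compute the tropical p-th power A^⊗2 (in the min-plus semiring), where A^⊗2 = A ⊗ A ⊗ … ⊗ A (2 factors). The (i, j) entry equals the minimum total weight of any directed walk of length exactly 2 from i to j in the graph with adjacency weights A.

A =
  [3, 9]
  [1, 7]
A^⊗2 =
  [6, 12]
  [4, 10]

Each entry (A^⊗2)_ij equals the minimum over all length-2 walks i = v_0 → v_1 → … → v_2 = j of Σ_t A[v_t][v_{t+1}]. For example, for (i, j) = (0, 1) we minimise over 2 possible intermediate vertex sequences; the minimum is 12, attained along the walk 0 → 0 → 1.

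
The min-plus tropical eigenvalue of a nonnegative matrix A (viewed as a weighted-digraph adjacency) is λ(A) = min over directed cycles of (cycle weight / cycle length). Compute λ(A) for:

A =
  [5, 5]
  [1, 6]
λ(A) = 3

Enumerate directed cycles and compute their means (weight / length). Sample:
  cycle 0 → 0: weight = 5, length = 1, mean = 5/1 ≈ 5.000
  cycle 1 → 1: weight = 6, length = 1, mean = 6/1 ≈ 6.000
  cycle 0 → 1 → 0: weight = 6, length = 2, mean = 6/2 ≈ 3.000
  cycle 1 → 0 → 1: weight = 6, length = 2, mean = 6/2 ≈ 3.000
Minimum mean = 3.000, attained e.g. along the cycle 0 → 1 → 0 with weight 6 and length 2. So λ(A) = 6/2 = 3.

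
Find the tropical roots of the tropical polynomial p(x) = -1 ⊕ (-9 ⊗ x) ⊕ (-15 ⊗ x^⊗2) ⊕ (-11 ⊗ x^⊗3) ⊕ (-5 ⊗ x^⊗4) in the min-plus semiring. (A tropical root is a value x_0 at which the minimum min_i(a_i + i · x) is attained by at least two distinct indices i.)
Roots: {-6, -4, 6, 8}

Each tropical root is a break point of the lower envelope of the lines y = a_i + i · x (there are 5 lines, with slopes 0, 1, ..., 4). Only the lines that attain the minimum somewhere contribute to roots; other lines are dominated. Here the surviving (envelope) indices are i = 4, i = 3, i = 2, i = 1, i = 0.
Intersections between consecutive envelope lines give the roots: for adjacent envelope indices i < j the intersection is x = (a_i − a_j) / (j − i). Reading off the sorted break points: {-6, -4, 6, 8}.
Verification: at each break x_0, at least two indices attain the minimum of min_i(a_i + i · x_0).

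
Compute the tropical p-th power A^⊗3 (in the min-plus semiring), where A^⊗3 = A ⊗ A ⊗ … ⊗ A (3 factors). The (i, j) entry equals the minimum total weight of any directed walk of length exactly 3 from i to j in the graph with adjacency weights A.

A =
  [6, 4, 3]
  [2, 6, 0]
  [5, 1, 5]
A^⊗3 =
  [6, 5, 4]
  [3, 6, 1]
  [6, 2, 6]

Each entry (A^⊗3)_ij equals the minimum over all length-3 walks i = v_0 → v_1 → … → v_3 = j of Σ_t A[v_t][v_{t+1}]. For example, for (i, j) = (0, 2) we minimise over 9 possible intermediate vertex sequences; the minimum is 4, attained along the walk 0 → 2 → 1 → 2.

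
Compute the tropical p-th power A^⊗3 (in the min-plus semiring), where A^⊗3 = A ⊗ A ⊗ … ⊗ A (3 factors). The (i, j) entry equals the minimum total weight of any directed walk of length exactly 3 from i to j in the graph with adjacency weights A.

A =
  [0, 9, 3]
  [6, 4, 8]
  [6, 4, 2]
A^⊗3 =
  [0, 7, 3]
  [6, 12, 9]
  [6, 8, 6]

Each entry (A^⊗3)_ij equals the minimum over all length-3 walks i = v_0 → v_1 → … → v_3 = j of Σ_t A[v_t][v_{t+1}]. For example, for (i, j) = (0, 2) we minimise over 9 possible intermediate vertex sequences; the minimum is 3, attained along the walk 0 → 0 → 0 → 2.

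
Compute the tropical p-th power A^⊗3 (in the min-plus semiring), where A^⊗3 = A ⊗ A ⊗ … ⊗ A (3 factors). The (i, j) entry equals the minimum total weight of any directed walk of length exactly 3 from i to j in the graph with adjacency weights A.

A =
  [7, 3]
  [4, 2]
A^⊗3 =
  [9, 7]
  [8, 6]

Each entry (A^⊗3)_ij equals the minimum over all length-3 walks i = v_0 → v_1 → … → v_3 = j of Σ_t A[v_t][v_{t+1}]. For example, for (i, j) = (0, 1) we minimise over 4 possible intermediate vertex sequences; the minimum is 7, attained along the walk 0 → 1 → 1 → 1.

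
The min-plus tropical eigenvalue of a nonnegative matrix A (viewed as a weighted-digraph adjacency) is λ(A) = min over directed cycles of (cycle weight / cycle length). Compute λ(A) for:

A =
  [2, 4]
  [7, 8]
λ(A) = 2

Enumerate directed cycles and compute their means (weight / length). Sample:
  cycle 0 → 0: weight = 2, length = 1, mean = 2/1 ≈ 2.000
  cycle 1 → 1: weight = 8, length = 1, mean = 8/1 ≈ 8.000
  cycle 0 → 1 → 0: weight = 11, length = 2, mean = 11/2 ≈ 5.500
  cycle 1 → 0 → 1: weight = 11, length = 2, mean = 11/2 ≈ 5.500
Minimum mean = 2.000, attained e.g. along the cycle 0 → 0 with weight 2 and length 1. So λ(A) = 2/1 = 2.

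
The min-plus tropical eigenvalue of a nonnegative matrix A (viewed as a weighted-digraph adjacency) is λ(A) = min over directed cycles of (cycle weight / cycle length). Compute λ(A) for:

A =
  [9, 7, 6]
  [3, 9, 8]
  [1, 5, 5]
λ(A) = 7/2

Enumerate directed cycles and compute their means (weight / length). Sample:
  cycle 0 → 0: weight = 9, length = 1, mean = 9/1 ≈ 9.000
  cycle 1 → 1: weight = 9, length = 1, mean = 9/1 ≈ 9.000
  cycle 2 → 2: weight = 5, length = 1, mean = 5/1 ≈ 5.000
  cycle 0 → 1 → 0: weight = 10, length = 2, mean = 10/2 ≈ 5.000
  cycle 0 → 2 → 0: weight = 7, length = 2, mean = 7/2 ≈ 3.500
  cycle 1 → 0 → 1: weight = 10, length = 2, mean = 10/2 ≈ 5.000
Minimum mean = 3.500, attained e.g. along the cycle 0 → 2 → 0 with weight 7 and length 2. So λ(A) = 7/2 = 7/2.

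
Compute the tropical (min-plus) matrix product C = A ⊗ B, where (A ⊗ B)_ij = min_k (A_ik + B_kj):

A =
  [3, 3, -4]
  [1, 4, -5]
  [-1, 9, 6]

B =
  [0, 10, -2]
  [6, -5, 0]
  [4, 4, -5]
A ⊗ B =
  [0, -2, -9]
  [-1, -1, -10]
  [-1, 4, -3]

Apply the min-plus product entry-by-entry:
  C[0][0] = min over k of (A[0][0] + B[0][0] = 3 + 0 = 3, A[0][1] + B[1][0] = 3 + 6 = 9, A[0][2] + B[2][0] = -4 + 4 = 0) = 0 (attained at k = 2)
  C[0][1] = min over k of (A[0][0] + B[0][1] = 3 + 10 = 13, A[0][1] + B[1][1] = 3 + -5 = -2, A[0][2] + B[2][1] = -4 + 4 = 0) = -2 (attained at k = 1)
  C[0][2] = min over k of (A[0][0] + B[0][2] = 3 + -2 = 1, A[0][1] + B[1][2] = 3 + 0 = 3, A[0][2] + B[2][2] = -4 + -5 = -9) = -9 (attained at k = 2)
  C[1][0] = min over k of (A[1][0] + B[0][0] = 1 + 0 = 1, A[1][1] + B[1][0] = 4 + 6 = 10, A[1][2] + B[2][0] = -5 + 4 = -1) = -1 (attained at k = 2)
  C[1][1] = min over k of (A[1][0] + B[0][1] = 1 + 10 = 11, A[1][1] + B[1][1] = 4 + -5 = -1, A[1][2] + B[2][1] = -5 + 4 = -1) = -1 (attained at k = 1)
  C[1][2] = min over k of (A[1][0] + B[0][2] = 1 + -2 = -1, A[1][1] + B[1][2] = 4 + 0 = 4, A[1][2] + B[2][2] = -5 + -5 = -10) = -10 (attained at k = 2)
  C[2][0] = min over k of (A[2][0] + B[0][0] = -1 + 0 = -1, A[2][1] + B[1][0] = 9 + 6 = 15, A[2][2] + B[2][0] = 6 + 4 = 10) = -1 (attained at k = 0)
  C[2][1] = min over k of (A[2][0] + B[0][1] = -1 + 10 = 9, A[2][1] + B[1][1] = 9 + -5 = 4, A[2][2] + B[2][1] = 6 + 4 = 10) = 4 (attained at k = 1)
  C[2][2] = min over k of (A[2][0] + B[0][2] = -1 + -2 = -3, A[2][1] + B[1][2] = 9 + 0 = 9, A[2][2] + B[2][2] = 6 + -5 = 1) = -3 (attained at k = 0)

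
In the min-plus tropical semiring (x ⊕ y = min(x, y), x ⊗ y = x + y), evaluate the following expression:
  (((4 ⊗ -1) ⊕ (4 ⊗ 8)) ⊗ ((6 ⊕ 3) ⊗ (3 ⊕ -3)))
(((4 ⊗ -1) ⊕ (4 ⊗ 8)) ⊗ ((6 ⊕ 3) ⊗ (3 ⊕ -3))) = 3

Expand innermost to outermost. Recall ⊕ takes the minimum of its arguments and ⊗ takes their sum. Working out the expression (((4 ⊗ -1) ⊕ (4 ⊗ 8)) ⊗ ((6 ⊕ 3) ⊗ (3 ⊕ -3))) gives 3.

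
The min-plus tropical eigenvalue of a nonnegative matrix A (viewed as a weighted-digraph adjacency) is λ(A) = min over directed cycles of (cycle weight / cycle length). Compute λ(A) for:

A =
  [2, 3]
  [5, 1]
λ(A) = 1

Enumerate directed cycles and compute their means (weight / length). Sample:
  cycle 0 → 0: weight = 2, length = 1, mean = 2/1 ≈ 2.000
  cycle 1 → 1: weight = 1, length = 1, mean = 1/1 ≈ 1.000
  cycle 0 → 1 → 0: weight = 8, length = 2, mean = 8/2 ≈ 4.000
  cycle 1 → 0 → 1: weight = 8, length = 2, mean = 8/2 ≈ 4.000
Minimum mean = 1.000, attained e.g. along the cycle 1 → 1 with weight 1 and length 1. So λ(A) = 1/1 = 1.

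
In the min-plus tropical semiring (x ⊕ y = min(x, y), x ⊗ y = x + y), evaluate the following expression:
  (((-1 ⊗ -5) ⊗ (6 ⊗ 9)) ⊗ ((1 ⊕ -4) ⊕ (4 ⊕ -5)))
(((-1 ⊗ -5) ⊗ (6 ⊗ 9)) ⊗ ((1 ⊕ -4) ⊕ (4 ⊕ -5))) = 4

Expand innermost to outermost. Recall ⊕ takes the minimum of its arguments and ⊗ takes their sum. Working out the expression (((-1 ⊗ -5) ⊗ (6 ⊗ 9)) ⊗ ((1 ⊕ -4) ⊕ (4 ⊕ -5))) gives 4.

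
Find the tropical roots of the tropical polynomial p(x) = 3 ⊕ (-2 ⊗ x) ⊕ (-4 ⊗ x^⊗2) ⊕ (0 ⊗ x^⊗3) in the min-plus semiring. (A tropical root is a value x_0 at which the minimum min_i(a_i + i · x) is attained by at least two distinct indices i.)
Roots: {-4, 2, 5}

Each tropical root is a break point of the lower envelope of the lines y = a_i + i · x (there are 4 lines, with slopes 0, 1, ..., 3). Only the lines that attain the minimum somewhere contribute to roots; other lines are dominated. Here the surviving (envelope) indices are i = 3, i = 2, i = 1, i = 0.
Intersections between consecutive envelope lines give the roots: for adjacent envelope indices i < j the intersection is x = (a_i − a_j) / (j − i). Reading off the sorted break points: {-4, 2, 5}.
Verification: at each break x_0, at least two indices attain the minimum of min_i(a_i + i · x_0).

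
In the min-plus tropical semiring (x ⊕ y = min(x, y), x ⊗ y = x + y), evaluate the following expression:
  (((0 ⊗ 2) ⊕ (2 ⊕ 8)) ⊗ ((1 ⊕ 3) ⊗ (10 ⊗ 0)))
(((0 ⊗ 2) ⊕ (2 ⊕ 8)) ⊗ ((1 ⊕ 3) ⊗ (10 ⊗ 0))) = 13

Expand innermost to outermost. Recall ⊕ takes the minimum of its arguments and ⊗ takes their sum. Working out the expression (((0 ⊗ 2) ⊕ (2 ⊕ 8)) ⊗ ((1 ⊕ 3) ⊗ (10 ⊗ 0))) gives 13.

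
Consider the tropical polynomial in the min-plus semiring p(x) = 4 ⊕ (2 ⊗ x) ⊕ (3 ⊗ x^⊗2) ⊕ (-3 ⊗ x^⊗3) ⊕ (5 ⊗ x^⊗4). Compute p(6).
p(6) = 4

A tropical monomial a ⊗ x^⊗i evaluates to a + i · x. Evaluating each term at x = 6:
  Term 0 contributes 4 + 0 · 6 = 4
  Term 1 contributes 2 + 1 · 6 = 8
  Term 2 contributes 3 + 2 · 6 = 15
  Term 3 contributes -3 + 3 · 6 = 15
  Term 4 contributes 5 + 4 · 6 = 29
p(6) = ⊕ of these = min[4, 8, 15, 15, 29] = 4.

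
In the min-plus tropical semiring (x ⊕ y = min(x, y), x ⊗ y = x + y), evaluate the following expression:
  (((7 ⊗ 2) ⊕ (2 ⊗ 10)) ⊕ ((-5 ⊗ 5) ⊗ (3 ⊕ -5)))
(((7 ⊗ 2) ⊕ (2 ⊗ 10)) ⊕ ((-5 ⊗ 5) ⊗ (3 ⊕ -5))) = -5

Expand innermost to outermost. Recall ⊕ takes the minimum of its arguments and ⊗ takes their sum. Working out the expression (((7 ⊗ 2) ⊕ (2 ⊗ 10)) ⊕ ((-5 ⊗ 5) ⊗ (3 ⊕ -5))) gives -5.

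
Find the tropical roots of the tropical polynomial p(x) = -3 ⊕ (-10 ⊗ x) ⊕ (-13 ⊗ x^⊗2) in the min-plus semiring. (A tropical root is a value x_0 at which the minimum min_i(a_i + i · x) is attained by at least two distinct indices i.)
Roots: {3, 7}

Each tropical root is a break point of the lower envelope of the lines y = a_i + i · x (there are 3 lines, with slopes 0, 1, ..., 2). Only the lines that attain the minimum somewhere contribute to roots; other lines are dominated. Here the surviving (envelope) indices are i = 2, i = 1, i = 0.
Intersections between consecutive envelope lines give the roots: for adjacent envelope indices i < j the intersection is x = (a_i − a_j) / (j − i). Reading off the sorted break points: {3, 7}.
Verification: at each break x_0, at least two indices attain the minimum of min_i(a_i + i · x_0).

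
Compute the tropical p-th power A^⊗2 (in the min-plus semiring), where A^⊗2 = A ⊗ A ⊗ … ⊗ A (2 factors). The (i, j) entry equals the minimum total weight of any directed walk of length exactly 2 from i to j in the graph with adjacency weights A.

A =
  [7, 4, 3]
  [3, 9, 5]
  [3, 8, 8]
A^⊗2 =
  [6, 11, 9]
  [8, 7, 6]
  [10, 7, 6]

Each entry (A^⊗2)_ij equals the minimum over all length-2 walks i = v_0 → v_1 → … → v_2 = j of Σ_t A[v_t][v_{t+1}]. For example, for (i, j) = (0, 2) we minimise over 3 possible intermediate vertex sequences; the minimum is 9, attained along the walk 0 → 1 → 2.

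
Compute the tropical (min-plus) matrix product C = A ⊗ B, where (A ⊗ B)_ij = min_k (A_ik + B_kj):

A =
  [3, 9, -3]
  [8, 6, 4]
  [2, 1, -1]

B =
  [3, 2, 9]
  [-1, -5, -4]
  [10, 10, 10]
A ⊗ B =
  [6, 4, 5]
  [5, 1, 2]
  [0, -4, -3]

Apply the min-plus product entry-by-entry:
  C[0][0] = min over k of (A[0][0] + B[0][0] = 3 + 3 = 6, A[0][1] + B[1][0] = 9 + -1 = 8, A[0][2] + B[2][0] = -3 + 10 = 7) = 6 (attained at k = 0)
  C[0][1] = min over k of (A[0][0] + B[0][1] = 3 + 2 = 5, A[0][1] + B[1][1] = 9 + -5 = 4, A[0][2] + B[2][1] = -3 + 10 = 7) = 4 (attained at k = 1)
  C[0][2] = min over k of (A[0][0] + B[0][2] = 3 + 9 = 12, A[0][1] + B[1][2] = 9 + -4 = 5, A[0][2] + B[2][2] = -3 + 10 = 7) = 5 (attained at k = 1)
  C[1][0] = min over k of (A[1][0] + B[0][0] = 8 + 3 = 11, A[1][1] + B[1][0] = 6 + -1 = 5, A[1][2] + B[2][0] = 4 + 10 = 14) = 5 (attained at k = 1)
  C[1][1] = min over k of (A[1][0] + B[0][1] = 8 + 2 = 10, A[1][1] + B[1][1] = 6 + -5 = 1, A[1][2] + B[2][1] = 4 + 10 = 14) = 1 (attained at k = 1)
  C[1][2] = min over k of (A[1][0] + B[0][2] = 8 + 9 = 17, A[1][1] + B[1][2] = 6 + -4 = 2, A[1][2] + B[2][2] = 4 + 10 = 14) = 2 (attained at k = 1)
  C[2][0] = min over k of (A[2][0] + B[0][0] = 2 + 3 = 5, A[2][1] + B[1][0] = 1 + -1 = 0, A[2][2] + B[2][0] = -1 + 10 = 9) = 0 (attained at k = 1)
  C[2][1] = min over k of (A[2][0] + B[0][1] = 2 + 2 = 4, A[2][1] + B[1][1] = 1 + -5 = -4, A[2][2] + B[2][1] = -1 + 10 = 9) = -4 (attained at k = 1)
  C[2][2] = min over k of (A[2][0] + B[0][2] = 2 + 9 = 11, A[2][1] + B[1][2] = 1 + -4 = -3, A[2][2] + B[2][2] = -1 + 10 = 9) = -3 (attained at k = 1)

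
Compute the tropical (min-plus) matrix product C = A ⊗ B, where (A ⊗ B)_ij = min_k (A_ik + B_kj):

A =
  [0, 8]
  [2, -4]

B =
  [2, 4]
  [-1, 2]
A ⊗ B =
  [2, 4]
  [-5, -2]

Apply the min-plus product entry-by-entry:
  C[0][0] = min over k of (A[0][0] + B[0][0] = 0 + 2 = 2, A[0][1] + B[1][0] = 8 + -1 = 7) = 2 (attained at k = 0)
  C[0][1] = min over k of (A[0][0] + B[0][1] = 0 + 4 = 4, A[0][1] + B[1][1] = 8 + 2 = 10) = 4 (attained at k = 0)
  C[1][0] = min over k of (A[1][0] + B[0][0] = 2 + 2 = 4, A[1][1] + B[1][0] = -4 + -1 = -5) = -5 (attained at k = 1)
  C[1][1] = min over k of (A[1][0] + B[0][1] = 2 + 4 = 6, A[1][1] + B[1][1] = -4 + 2 = -2) = -2 (attained at k = 1)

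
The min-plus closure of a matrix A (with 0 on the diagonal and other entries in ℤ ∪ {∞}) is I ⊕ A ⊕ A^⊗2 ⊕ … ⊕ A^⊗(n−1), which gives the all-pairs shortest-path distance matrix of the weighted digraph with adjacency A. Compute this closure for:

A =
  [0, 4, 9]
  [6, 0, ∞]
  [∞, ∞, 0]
Closure =
  [0, 4, 9]
  [6, 0, 15]
  [∞, ∞, 0]

This is the Floyd-Warshall all-pairs shortest-path computation. For each intermediate vertex k = 0, 1, …, 2, update dist[i][j] ← min(dist[i][j], dist[i][k] + dist[k][j]). The final matrix gives, for each (i, j), the minimum total weight of any directed path from i to j (possibly empty when i = j).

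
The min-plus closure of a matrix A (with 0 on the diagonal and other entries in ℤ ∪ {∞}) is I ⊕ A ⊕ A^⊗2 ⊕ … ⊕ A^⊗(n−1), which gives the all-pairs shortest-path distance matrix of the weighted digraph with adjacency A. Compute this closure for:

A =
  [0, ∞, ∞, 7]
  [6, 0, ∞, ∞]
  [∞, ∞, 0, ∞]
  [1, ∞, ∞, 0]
Closure =
  [0, ∞, ∞, 7]
  [6, 0, ∞, 13]
  [∞, ∞, 0, ∞]
  [1, ∞, ∞, 0]

This is the Floyd-Warshall all-pairs shortest-path computation. For each intermediate vertex k = 0, 1, …, 3, update dist[i][j] ← min(dist[i][j], dist[i][k] + dist[k][j]). The final matrix gives, for each (i, j), the minimum total weight of any directed path from i to j (possibly empty when i = j).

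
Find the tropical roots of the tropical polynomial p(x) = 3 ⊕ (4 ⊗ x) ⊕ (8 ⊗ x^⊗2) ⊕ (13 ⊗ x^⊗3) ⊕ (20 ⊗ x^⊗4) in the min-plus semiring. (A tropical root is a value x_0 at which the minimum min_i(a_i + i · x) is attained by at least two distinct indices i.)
Roots: {-7, -5, -4, -1}

Each tropical root is a break point of the lower envelope of the lines y = a_i + i · x (there are 5 lines, with slopes 0, 1, ..., 4). Only the lines that attain the minimum somewhere contribute to roots; other lines are dominated. Here the surviving (envelope) indices are i = 4, i = 3, i = 2, i = 1, i = 0.
Intersections between consecutive envelope lines give the roots: for adjacent envelope indices i < j the intersection is x = (a_i − a_j) / (j − i). Reading off the sorted break points: {-7, -5, -4, -1}.
Verification: at each break x_0, at least two indices attain the minimum of min_i(a_i + i · x_0).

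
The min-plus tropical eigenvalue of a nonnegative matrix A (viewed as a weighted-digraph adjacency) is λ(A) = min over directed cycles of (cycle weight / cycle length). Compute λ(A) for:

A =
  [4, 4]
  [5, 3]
λ(A) = 3

Enumerate directed cycles and compute their means (weight / length). Sample:
  cycle 0 → 0: weight = 4, length = 1, mean = 4/1 ≈ 4.000
  cycle 1 → 1: weight = 3, length = 1, mean = 3/1 ≈ 3.000
  cycle 0 → 1 → 0: weight = 9, length = 2, mean = 9/2 ≈ 4.500
  cycle 1 → 0 → 1: weight = 9, length = 2, mean = 9/2 ≈ 4.500
Minimum mean = 3.000, attained e.g. along the cycle 1 → 1 with weight 3 and length 1. So λ(A) = 3/1 = 3.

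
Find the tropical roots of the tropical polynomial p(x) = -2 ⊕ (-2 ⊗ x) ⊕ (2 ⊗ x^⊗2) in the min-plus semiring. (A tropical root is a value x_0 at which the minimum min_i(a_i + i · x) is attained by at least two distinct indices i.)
Roots: {-4, 0}

Each tropical root is a break point of the lower envelope of the lines y = a_i + i · x (there are 3 lines, with slopes 0, 1, ..., 2). Only the lines that attain the minimum somewhere contribute to roots; other lines are dominated. Here the surviving (envelope) indices are i = 2, i = 1, i = 0.
Intersections between consecutive envelope lines give the roots: for adjacent envelope indices i < j the intersection is x = (a_i − a_j) / (j − i). Reading off the sorted break points: {-4, 0}.
Verification: at each break x_0, at least two indices attain the minimum of min_i(a_i + i · x_0).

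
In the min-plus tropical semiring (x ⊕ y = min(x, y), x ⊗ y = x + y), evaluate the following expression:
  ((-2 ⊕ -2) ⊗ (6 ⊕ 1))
((-2 ⊕ -2) ⊗ (6 ⊕ 1)) = -1

Expand innermost to outermost. Recall ⊕ takes the minimum of its arguments and ⊗ takes their sum. Working out the expression ((-2 ⊕ -2) ⊗ (6 ⊕ 1)) gives -1.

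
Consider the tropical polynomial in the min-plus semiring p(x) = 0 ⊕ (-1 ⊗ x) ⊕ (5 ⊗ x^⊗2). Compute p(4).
p(4) = 0

A tropical monomial a ⊗ x^⊗i evaluates to a + i · x. Evaluating each term at x = 4:
  Term 0 contributes 0 + 0 · 4 = 0
  Term 1 contributes -1 + 1 · 4 = 3
  Term 2 contributes 5 + 2 · 4 = 13
p(4) = ⊕ of these = min[0, 3, 13] = 0.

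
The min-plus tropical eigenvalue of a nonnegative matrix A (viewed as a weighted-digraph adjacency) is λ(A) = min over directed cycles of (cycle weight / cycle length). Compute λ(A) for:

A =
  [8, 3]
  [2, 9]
λ(A) = 5/2

Enumerate directed cycles and compute their means (weight / length). Sample:
  cycle 0 → 0: weight = 8, length = 1, mean = 8/1 ≈ 8.000
  cycle 1 → 1: weight = 9, length = 1, mean = 9/1 ≈ 9.000
  cycle 0 → 1 → 0: weight = 5, length = 2, mean = 5/2 ≈ 2.500
  cycle 1 → 0 → 1: weight = 5, length = 2, mean = 5/2 ≈ 2.500
Minimum mean = 2.500, attained e.g. along the cycle 0 → 1 → 0 with weight 5 and length 2. So λ(A) = 5/2 = 5/2.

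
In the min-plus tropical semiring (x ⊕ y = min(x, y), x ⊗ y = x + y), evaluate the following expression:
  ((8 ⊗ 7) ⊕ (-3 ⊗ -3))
((8 ⊗ 7) ⊕ (-3 ⊗ -3)) = -6

Expand innermost to outermost. Recall ⊕ takes the minimum of its arguments and ⊗ takes their sum. Working out the expression ((8 ⊗ 7) ⊕ (-3 ⊗ -3)) gives -6.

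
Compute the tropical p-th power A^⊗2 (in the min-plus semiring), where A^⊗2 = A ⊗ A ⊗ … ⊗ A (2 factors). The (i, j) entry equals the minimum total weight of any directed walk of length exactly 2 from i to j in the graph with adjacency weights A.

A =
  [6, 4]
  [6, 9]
A^⊗2 =
  [10, 10]
  [12, 10]

Each entry (A^⊗2)_ij equals the minimum over all length-2 walks i = v_0 → v_1 → … → v_2 = j of Σ_t A[v_t][v_{t+1}]. For example, for (i, j) = (0, 1) we minimise over 2 possible intermediate vertex sequences; the minimum is 10, attained along the walk 0 → 0 → 1.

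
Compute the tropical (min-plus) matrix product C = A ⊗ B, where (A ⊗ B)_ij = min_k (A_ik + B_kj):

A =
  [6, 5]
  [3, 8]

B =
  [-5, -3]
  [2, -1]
A ⊗ B =
  [1, 3]
  [-2, 0]

Apply the min-plus product entry-by-entry:
  C[0][0] = min over k of (A[0][0] + B[0][0] = 6 + -5 = 1, A[0][1] + B[1][0] = 5 + 2 = 7) = 1 (attained at k = 0)
  C[0][1] = min over k of (A[0][0] + B[0][1] = 6 + -3 = 3, A[0][1] + B[1][1] = 5 + -1 = 4) = 3 (attained at k = 0)
  C[1][0] = min over k of (A[1][0] + B[0][0] = 3 + -5 = -2, A[1][1] + B[1][0] = 8 + 2 = 10) = -2 (attained at k = 0)
  C[1][1] = min over k of (A[1][0] + B[0][1] = 3 + -3 = 0, A[1][1] + B[1][1] = 8 + -1 = 7) = 0 (attained at k = 0)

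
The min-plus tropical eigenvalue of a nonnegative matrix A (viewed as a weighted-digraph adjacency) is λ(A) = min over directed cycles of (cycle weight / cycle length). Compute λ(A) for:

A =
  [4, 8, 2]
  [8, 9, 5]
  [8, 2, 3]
λ(A) = 3

Enumerate directed cycles and compute their means (weight / length). Sample:
  cycle 0 → 0: weight = 4, length = 1, mean = 4/1 ≈ 4.000
  cycle 1 → 1: weight = 9, length = 1, mean = 9/1 ≈ 9.000
  cycle 2 → 2: weight = 3, length = 1, mean = 3/1 ≈ 3.000
  cycle 0 → 1 → 0: weight = 16, length = 2, mean = 16/2 ≈ 8.000
  cycle 0 → 2 → 0: weight = 10, length = 2, mean = 10/2 ≈ 5.000
  cycle 1 → 0 → 1: weight = 16, length = 2, mean = 16/2 ≈ 8.000
Minimum mean = 3.000, attained e.g. along the cycle 2 → 2 with weight 3 and length 1. So λ(A) = 3/1 = 3.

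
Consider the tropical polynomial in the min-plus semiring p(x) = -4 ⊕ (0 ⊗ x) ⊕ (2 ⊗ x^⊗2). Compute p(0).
p(0) = -4

A tropical monomial a ⊗ x^⊗i evaluates to a + i · x. Evaluating each term at x = 0:
  Term 0 contributes -4 + 0 · 0 = -4
  Term 1 contributes 0 + 1 · 0 = 0
  Term 2 contributes 2 + 2 · 0 = 2
p(0) = ⊕ of these = min[-4, 0, 2] = -4.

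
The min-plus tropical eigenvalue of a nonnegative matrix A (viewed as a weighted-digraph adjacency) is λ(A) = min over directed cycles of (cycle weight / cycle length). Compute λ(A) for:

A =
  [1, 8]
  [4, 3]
λ(A) = 1

Enumerate directed cycles and compute their means (weight / length). Sample:
  cycle 0 → 0: weight = 1, length = 1, mean = 1/1 ≈ 1.000
  cycle 1 → 1: weight = 3, length = 1, mean = 3/1 ≈ 3.000
  cycle 0 → 1 → 0: weight = 12, length = 2, mean = 12/2 ≈ 6.000
  cycle 1 → 0 → 1: weight = 12, length = 2, mean = 12/2 ≈ 6.000
Minimum mean = 1.000, attained e.g. along the cycle 0 → 0 with weight 1 and length 1. So λ(A) = 1/1 = 1.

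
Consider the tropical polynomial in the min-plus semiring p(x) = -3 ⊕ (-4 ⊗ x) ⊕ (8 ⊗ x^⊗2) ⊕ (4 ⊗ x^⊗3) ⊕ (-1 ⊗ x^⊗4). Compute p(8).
p(8) = -3

A tropical monomial a ⊗ x^⊗i evaluates to a + i · x. Evaluating each term at x = 8:
  Term 0 contributes -3 + 0 · 8 = -3
  Term 1 contributes -4 + 1 · 8 = 4
  Term 2 contributes 8 + 2 · 8 = 24
  Term 3 contributes 4 + 3 · 8 = 28
  Term 4 contributes -1 + 4 · 8 = 31
p(8) = ⊕ of these = min[-3, 4, 24, 28, 31] = -3.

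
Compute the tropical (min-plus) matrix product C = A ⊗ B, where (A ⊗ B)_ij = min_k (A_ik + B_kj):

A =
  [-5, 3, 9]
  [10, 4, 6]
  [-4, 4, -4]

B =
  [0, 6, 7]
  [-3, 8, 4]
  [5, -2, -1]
A ⊗ B =
  [-5, 1, 2]
  [1, 4, 5]
  [-4, -6, -5]

Apply the min-plus product entry-by-entry:
  C[0][0] = min over k of (A[0][0] + B[0][0] = -5 + 0 = -5, A[0][1] + B[1][0] = 3 + -3 = 0, A[0][2] + B[2][0] = 9 + 5 = 14) = -5 (attained at k = 0)
  C[0][1] = min over k of (A[0][0] + B[0][1] = -5 + 6 = 1, A[0][1] + B[1][1] = 3 + 8 = 11, A[0][2] + B[2][1] = 9 + -2 = 7) = 1 (attained at k = 0)
  C[0][2] = min over k of (A[0][0] + B[0][2] = -5 + 7 = 2, A[0][1] + B[1][2] = 3 + 4 = 7, A[0][2] + B[2][2] = 9 + -1 = 8) = 2 (attained at k = 0)
  C[1][0] = min over k of (A[1][0] + B[0][0] = 10 + 0 = 10, A[1][1] + B[1][0] = 4 + -3 = 1, A[1][2] + B[2][0] = 6 + 5 = 11) = 1 (attained at k = 1)
  C[1][1] = min over k of (A[1][0] + B[0][1] = 10 + 6 = 16, A[1][1] + B[1][1] = 4 + 8 = 12, A[1][2] + B[2][1] = 6 + -2 = 4) = 4 (attained at k = 2)
  C[1][2] = min over k of (A[1][0] + B[0][2] = 10 + 7 = 17, A[1][1] + B[1][2] = 4 + 4 = 8, A[1][2] + B[2][2] = 6 + -1 = 5) = 5 (attained at k = 2)
  C[2][0] = min over k of (A[2][0] + B[0][0] = -4 + 0 = -4, A[2][1] + B[1][0] = 4 + -3 = 1, A[2][2] + B[2][0] = -4 + 5 = 1) = -4 (attained at k = 0)
  C[2][1] = min over k of (A[2][0] + B[0][1] = -4 + 6 = 2, A[2][1] + B[1][1] = 4 + 8 = 12, A[2][2] + B[2][1] = -4 + -2 = -6) = -6 (attained at k = 2)
  C[2][2] = min over k of (A[2][0] + B[0][2] = -4 + 7 = 3, A[2][1] + B[1][2] = 4 + 4 = 8, A[2][2] + B[2][2] = -4 + -1 = -5) = -5 (attained at k = 2)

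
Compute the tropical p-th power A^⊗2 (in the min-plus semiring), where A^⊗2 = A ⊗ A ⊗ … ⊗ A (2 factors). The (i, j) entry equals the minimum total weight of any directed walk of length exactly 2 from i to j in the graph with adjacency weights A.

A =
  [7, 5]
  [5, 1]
A^⊗2 =
  [10, 6]
  [6, 2]

Each entry (A^⊗2)_ij equals the minimum over all length-2 walks i = v_0 → v_1 → … → v_2 = j of Σ_t A[v_t][v_{t+1}]. For example, for (i, j) = (0, 1) we minimise over 2 possible intermediate vertex sequences; the minimum is 6, attained along the walk 0 → 1 → 1.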